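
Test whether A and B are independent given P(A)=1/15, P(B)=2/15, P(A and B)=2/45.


P(A)*P(B) = 1/15*2/15 = 2/225
P(A∩B) = 2/45 != 2/225, so not independent

No, A and B are not independent


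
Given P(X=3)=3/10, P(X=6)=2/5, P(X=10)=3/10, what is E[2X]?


E[2X] = sum(g(x)*P(x))
= 6*3/10 + 12*2/5 + 20*3/10
= 63/5

63/5


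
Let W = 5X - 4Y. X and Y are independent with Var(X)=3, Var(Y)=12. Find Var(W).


Independence => Cov(X,Y)=0
Var(5X - 4Y) = 5^2*Var(X) + (-4)^2*Var(Y)
= 25*3 + 16*12 = 267

267


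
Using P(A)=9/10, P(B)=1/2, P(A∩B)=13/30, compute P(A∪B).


P(A∪B) = P(A) + P(B) - P(A∩B)
= 9/10 + 1/2 - 13/30 = 29/30

29/30


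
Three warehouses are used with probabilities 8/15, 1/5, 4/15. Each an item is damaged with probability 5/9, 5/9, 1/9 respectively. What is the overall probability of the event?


P(A) = P(A|B1)P(B1) + P(A|B2)P(B2) + P(A|B3)P(B3)
= 5/9*8/15 + 5/9*1/5 + 1/9*4/15
= 8/27 + 1/9 + 4/135 = 59/135

59/135


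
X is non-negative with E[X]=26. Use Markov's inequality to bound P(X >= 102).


Markov: P(X >= a) <= E[X]/a
P(X >= 102) <= 26/102 = 13/51

13/51


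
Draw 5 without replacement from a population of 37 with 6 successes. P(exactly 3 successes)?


P(X=3) = C(6,3)*C(31,2) / C(37,5)
= 20*465 / 435897
= 9300/435897 = 3100/145299

3100/145299


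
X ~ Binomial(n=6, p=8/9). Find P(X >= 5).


P(X>=5) = P(X=5) + P(X=6)
= 65536/177147 + 262144/531441
= 458752/531441

458752/531441


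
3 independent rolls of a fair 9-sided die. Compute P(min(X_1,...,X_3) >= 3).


P(min >= 3) = P(all X_i >= 3) = (P(X_1 >= 3))^3
= (7/9)^3 = 343/729

343/729


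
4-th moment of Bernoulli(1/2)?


For Bernoulli: X in {0,1}
E[X^4] = 0^4*(1-1/2) + 1^4*1/2 = 1/2

1/2


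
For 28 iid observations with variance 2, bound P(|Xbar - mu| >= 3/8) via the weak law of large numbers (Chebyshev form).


Var(Xbar) = Var(X)/n = 2/28
Chebyshev: P(|Xbar-mu| >= 3/8) <= Var(Xbar)/(3/8)^2 = (1/14)/(9/64) = 32/63

32/63


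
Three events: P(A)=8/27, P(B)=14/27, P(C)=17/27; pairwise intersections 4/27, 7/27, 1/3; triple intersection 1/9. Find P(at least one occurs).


P(A∪B∪C) = P(A)+P(B)+P(C) - P(AB)-P(AC)-P(BC) + P(ABC)
= 8/27+14/27+17/27 - 4/27-7/27-1/3 + 1/9
= 22/27

22/27


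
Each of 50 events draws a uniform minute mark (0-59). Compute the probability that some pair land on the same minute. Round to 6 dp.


P(all different) = prod((60-i)/60 for i=0..49) = 0.000000
P(at least one match) = 1 - 0.000000 = 1.000000

1.000000


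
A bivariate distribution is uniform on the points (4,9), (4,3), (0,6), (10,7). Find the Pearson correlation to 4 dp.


Cov(X,Y) = 1.3750, Var(X) = 12.7500, Var(Y) = 4.6875
rho = Cov/(sqrt(VarX)*sqrt(VarY)) = 0.1779

0.1779


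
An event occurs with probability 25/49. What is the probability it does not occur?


P(A') = 1 - P(A) = 1 - 25/49 = 24/49

24/49


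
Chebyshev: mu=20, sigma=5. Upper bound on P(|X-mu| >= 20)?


k = 20/5 = 4
Chebyshev: P(|X-mu| >= k*sigma) <= 1/k^2 = 1/4^2 = 1/16

1/16


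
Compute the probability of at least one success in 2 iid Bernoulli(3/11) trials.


P(at least one) = 1 - P(none)
P(none) = (1 - 3/11)^2 = (8/11)^2 = 64/121
P(at least one) = 1 - 64/121 = 57/121

57/121


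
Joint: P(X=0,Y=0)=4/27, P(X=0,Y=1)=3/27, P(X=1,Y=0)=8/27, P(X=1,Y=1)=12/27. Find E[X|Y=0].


P(Y=0) = 12/27
E[X|Y=0] = (0*4 + 1*8)/12 = 8/12 = 2/3

2/3


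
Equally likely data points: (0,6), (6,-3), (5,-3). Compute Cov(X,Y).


E[X]=11/3, E[Y]=0, E[XY]=-11
Cov(X,Y) = E[XY] - E[X]E[Y] = -11 - 11/3*0 = -11

-11


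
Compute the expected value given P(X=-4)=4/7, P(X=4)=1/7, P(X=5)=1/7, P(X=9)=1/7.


E[X] = sum(x * P(x))
= -4*4/7 + 4*1/7 + 5*1/7 + 9*1/7
= 2/7

2/7


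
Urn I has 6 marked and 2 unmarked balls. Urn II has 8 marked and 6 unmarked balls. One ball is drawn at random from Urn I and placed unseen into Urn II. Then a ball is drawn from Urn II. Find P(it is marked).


P(transfer marked) = 6/8 = 3/4; P(transfer unmarked) = 1/4
If marked transferred: Urn II has 9 marked of 15, so P(marked|marked moved) = 3/5
If unmarked transferred: Urn II has 8 marked of 15, so P(marked|unmarked moved) = 8/15
By total probability: P(marked) = 3/4*3/5 + 1/4*8/15 = 7/12

7/12


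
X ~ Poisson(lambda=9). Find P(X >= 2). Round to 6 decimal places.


P(X>=2) = 1 - P(X<=1) = 1 - (e^(-9)*9^0/0! + e^(-9)*9^1/1!)
≈ 1 - (0.0001234098 + 0.0011106882)
= 1 - 0.0012340980 = 0.9987659020
≈ 0.998766

0.998766


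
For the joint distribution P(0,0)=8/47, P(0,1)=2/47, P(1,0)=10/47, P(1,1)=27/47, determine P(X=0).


P(X=0) = P(0,0)+P(0,1) = 8/47 + 2/47 = 10/47

10/47


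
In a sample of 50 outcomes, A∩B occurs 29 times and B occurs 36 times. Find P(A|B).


P(A|B) = P(A∩B)/P(B) = (29/50)/(36/50) = 29/36

29/36


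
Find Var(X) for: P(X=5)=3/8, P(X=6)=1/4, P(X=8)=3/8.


E[X] = 51/8, E[X^2] = 339/8
Var(X) = E[X^2] - (E[X])^2 = 339/8 - (51/8)^2 = 111/64

111/64


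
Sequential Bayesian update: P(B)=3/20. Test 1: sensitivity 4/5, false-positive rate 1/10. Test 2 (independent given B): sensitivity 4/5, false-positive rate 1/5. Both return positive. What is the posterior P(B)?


After test 1: P(+) = 4/5*3/20 + 1/10*17/20 = 41/200
P(B|+) = (3/25)/(41/200) = 24/41
After test 2 (use post1 as new prior): P(+) = 4/5*24/41 + 1/5*17/41 = 113/205
P(B|+,+) = (96/205)/(113/205) = 96/113

96/113


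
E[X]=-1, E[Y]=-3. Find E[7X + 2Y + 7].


E[7X + 2Y + 7] = 7*E[X] + 2*E[Y] + 7
= (7)*(-1) + (2)*(-3) + (7)
= -7 - 6 + 7 = -6

-6


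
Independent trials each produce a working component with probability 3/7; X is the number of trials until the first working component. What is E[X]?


For geometric (trials until first success), E[X] = 1/p = 1/(3/7) = 7/3

7/3


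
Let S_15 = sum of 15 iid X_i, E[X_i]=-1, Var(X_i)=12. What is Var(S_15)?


By independence, Var(S_n) = n*Var(X_1) = 15*12 = 180

180


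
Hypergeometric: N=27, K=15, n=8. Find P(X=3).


P(X=3) = C(15,3)*C(12,5) / C(27,8)
= 455*792 / 2220075
= 360360/2220075 = 56/345

56/345


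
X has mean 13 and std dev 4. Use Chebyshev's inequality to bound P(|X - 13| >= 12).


k = 12/4 = 3
Chebyshev: P(|X-mu| >= k*sigma) <= 1/k^2 = 1/3^2 = 1/9

1/9


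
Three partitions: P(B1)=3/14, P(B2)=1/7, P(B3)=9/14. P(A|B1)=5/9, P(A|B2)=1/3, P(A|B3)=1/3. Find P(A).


P(A) = P(A|B1)P(B1) + P(A|B2)P(B2) + P(A|B3)P(B3)
= 5/9*3/14 + 1/3*1/7 + 1/3*9/14
= 5/42 + 1/21 + 3/14 = 8/21

8/21


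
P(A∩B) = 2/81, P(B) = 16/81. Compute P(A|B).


P(A|B) = P(A∩B)/P(B) = (2/81)/(16/81) = 2/16 = 1/8

1/8


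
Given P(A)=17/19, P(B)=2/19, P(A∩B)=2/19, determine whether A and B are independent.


P(A)*P(B) = 17/19*2/19 = 34/361
P(A∩B) = 2/19 != 34/361, so not independent

No, A and B are not independent


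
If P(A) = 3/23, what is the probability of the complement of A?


P(A') = 1 - P(A) = 1 - 3/23 = 20/23

20/23


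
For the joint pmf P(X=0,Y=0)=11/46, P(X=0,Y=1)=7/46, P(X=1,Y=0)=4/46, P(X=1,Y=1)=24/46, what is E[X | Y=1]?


P(Y=1) = 31/46
E[X|Y=1] = (0*7 + 1*24)/31 = 24/31

24/31


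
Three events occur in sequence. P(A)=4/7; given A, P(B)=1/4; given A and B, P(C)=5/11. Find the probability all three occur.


P(A∩B∩C) = P(A) * P(B|A) * P(C|A∩B)
= 4/7 * 1/4 * 5/11
= 1/7 * 5/11 = 5/77

5/77


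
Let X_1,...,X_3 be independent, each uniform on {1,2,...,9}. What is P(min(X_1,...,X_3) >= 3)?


P(min >= 3) = P(all X_i >= 3) = (P(X_1 >= 3))^3
= (7/9)^3 = 343/729

343/729


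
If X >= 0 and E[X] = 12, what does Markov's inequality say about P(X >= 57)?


Markov: P(X >= a) <= E[X]/a
P(X >= 57) <= 12/57 = 4/19

4/19


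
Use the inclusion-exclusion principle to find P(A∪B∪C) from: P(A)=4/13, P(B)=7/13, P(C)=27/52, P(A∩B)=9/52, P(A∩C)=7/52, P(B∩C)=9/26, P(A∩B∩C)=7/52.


P(A∪B∪C) = P(A)+P(B)+P(C) - P(AB)-P(AC)-P(BC) + P(ABC)
= 4/13+7/13+27/52 - 9/52-7/52-9/26 + 7/52
= 11/13

11/13


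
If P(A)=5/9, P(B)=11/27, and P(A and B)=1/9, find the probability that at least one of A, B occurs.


P(A∪B) = P(A) + P(B) - P(A∩B)
= 5/9 + 11/27 - 1/9 = 23/27

23/27


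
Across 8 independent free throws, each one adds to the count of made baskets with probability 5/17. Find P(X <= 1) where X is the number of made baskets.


P(X<=1) = P(X=0) + P(X=1)
= 429981696/6975757441 + 1433272320/6975757441
= 1863254016/6975757441

1863254016/6975757441


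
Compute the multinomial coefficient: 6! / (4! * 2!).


6! = 720
Denominator: 4!=24 * 2!=2
Coefficient = 720 / 48 = 15

15


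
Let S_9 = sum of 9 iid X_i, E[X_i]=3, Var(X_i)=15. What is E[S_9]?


E[S_n] = n*E[X_1] = 9*3 = 27

27


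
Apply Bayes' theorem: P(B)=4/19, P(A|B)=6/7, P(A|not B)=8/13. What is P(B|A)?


P(A) = P(A|B)P(B) + P(A|B')P(B') = 6/7*4/19 + 8/13*15/19 = 1152/1729
P(B|A) = P(A|B)P(B)/P(A) = (24/133)/(1152/1729) = 13/48

13/48


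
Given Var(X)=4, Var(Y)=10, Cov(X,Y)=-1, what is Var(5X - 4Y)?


Var(5X - 4Y) = 5^2*Var(X) + (-4)^2*Var(Y) + 2*5*(-4)*Cov(X,Y)
= 25*4 + 16*10 - 40*(-1)
= 100 + 160 + 40 = 300

300


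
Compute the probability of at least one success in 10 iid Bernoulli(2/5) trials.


P(at least one) = 1 - P(none)
P(none) = (1 - 2/5)^10 = (3/5)^10 = 59049/9765625
P(at least one) = 1 - 59049/9765625 = 9706576/9765625

9706576/9765625


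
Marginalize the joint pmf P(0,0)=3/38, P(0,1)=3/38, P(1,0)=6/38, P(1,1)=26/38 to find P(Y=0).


P(Y=0) = P(0,0)+P(1,0) = 3/38 + 6/38 = 9/38

9/38


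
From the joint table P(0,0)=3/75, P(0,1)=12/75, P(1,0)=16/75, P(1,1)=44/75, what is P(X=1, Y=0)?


Read from table: P(X=1, Y=0) = 16/75

16/75


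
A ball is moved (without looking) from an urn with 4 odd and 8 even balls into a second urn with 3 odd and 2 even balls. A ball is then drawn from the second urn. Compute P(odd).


P(transfer odd) = 4/12 = 1/3; P(transfer even) = 2/3
If odd transferred: Urn II has 4 odd of 6, so P(odd|odd moved) = 2/3
If even transferred: Urn II has 3 odd of 6, so P(odd|even moved) = 1/2
By total probability: P(odd) = 1/3*2/3 + 2/3*1/2 = 5/9

5/9


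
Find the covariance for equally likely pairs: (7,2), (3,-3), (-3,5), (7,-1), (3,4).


E[X]=17/5, E[Y]=7/5, E[XY]=-1
Cov(X,Y) = E[XY] - E[X]E[Y] = -1 - 17/5*7/5 = -144/25

-144/25


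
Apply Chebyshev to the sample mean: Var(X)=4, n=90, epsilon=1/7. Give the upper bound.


Var(Xbar) = Var(X)/n = 4/90
Chebyshev: P(|Xbar-mu| >= 1/7) <= Var(Xbar)/(1/7)^2 = (2/45)/(1/49) = 98/45
Bound exceeds 1, so trivial bound: 1

1


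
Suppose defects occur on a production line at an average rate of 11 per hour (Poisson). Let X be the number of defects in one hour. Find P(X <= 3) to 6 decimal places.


P(X<=3) = e^(-11)*11^0/0! + e^(-11)*11^1/1! + e^(-11)*11^2/2! + e^(-11)*11^3/3!
≈ 0.0000167017 + 0.0001837187 + 0.0010104529 + 0.0037049940
= 0.0049158673
≈ 0.004916

0.004916


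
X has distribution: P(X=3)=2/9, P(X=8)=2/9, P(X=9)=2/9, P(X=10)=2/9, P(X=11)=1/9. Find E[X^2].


E[X^2] = sum(g(x)*P(x))
= 9*2/9 + 64*2/9 + 81*2/9 + 100*2/9 + 121*1/9
= 629/9

629/9


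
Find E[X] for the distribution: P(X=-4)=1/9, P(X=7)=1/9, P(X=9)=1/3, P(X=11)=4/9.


E[X] = sum(x * P(x))
= -4*1/9 + 7*1/9 + 9*1/3 + 11*4/9
= 74/9

74/9


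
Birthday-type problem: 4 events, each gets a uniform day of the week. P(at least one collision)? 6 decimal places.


P(all different) = prod((7-i)/7 for i=0..3) = 0.349854
P(at least one match) = 1 - 0.349854 = 0.650146

0.650146


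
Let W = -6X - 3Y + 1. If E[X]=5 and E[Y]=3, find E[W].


E[-6X - 3Y + 1] = -6*E[X] - 3*E[Y] + 1
= (-6)*(5) + (-3)*(3) + (1)
= -30 - 9 + 1 = -38

-38


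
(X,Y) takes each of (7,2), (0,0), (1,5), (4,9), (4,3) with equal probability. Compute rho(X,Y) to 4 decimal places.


Cov(X,Y) = 1.2400, Var(X) = 6.1600, Var(Y) = 9.3600
rho = Cov/(sqrt(VarX)*sqrt(VarY)) = 0.1633

0.1633


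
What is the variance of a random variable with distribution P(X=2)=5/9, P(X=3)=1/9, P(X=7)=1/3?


E[X] = 34/9, E[X^2] = 176/9
Var(X) = E[X^2] - (E[X])^2 = 176/9 - (34/9)^2 = 428/81

428/81


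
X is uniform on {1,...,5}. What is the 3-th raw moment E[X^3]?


E[X^3] = (1/5) * sum(x^3 for x=1..5)
= 225/5 = 45

45


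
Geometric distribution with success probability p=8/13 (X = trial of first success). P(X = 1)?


P(X=1) = (1-p)^0 * p = (5/13)^0 * 8/13
= 1 * 8/13 = 8/13

8/13


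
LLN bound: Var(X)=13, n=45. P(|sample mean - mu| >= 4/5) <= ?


Var(Xbar) = Var(X)/n = 13/45
Chebyshev: P(|Xbar-mu| >= 4/5) <= Var(Xbar)/(4/5)^2 = (13/45)/(16/25) = 65/144

65/144


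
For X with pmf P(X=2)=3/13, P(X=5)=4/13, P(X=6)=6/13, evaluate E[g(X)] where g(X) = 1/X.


E[1/X] = sum(g(x)*P(x))
= 1/2*3/13 + 1/5*4/13 + 1/6*6/13
= 33/130

33/130


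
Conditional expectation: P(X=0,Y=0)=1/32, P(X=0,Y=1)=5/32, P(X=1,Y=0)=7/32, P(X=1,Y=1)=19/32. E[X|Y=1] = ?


P(Y=1) = 24/32
E[X|Y=1] = (0*5 + 1*19)/24 = 19/24

19/24


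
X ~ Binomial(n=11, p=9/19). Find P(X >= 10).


P(X>=10) = P(X=10) + P(X=11)
= 383546284110/116490258898219 + 31381059609/116490258898219
= 414927343719/116490258898219

414927343719/116490258898219


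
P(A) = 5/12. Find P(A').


P(A') = 1 - P(A) = 1 - 5/12 = 7/12

7/12


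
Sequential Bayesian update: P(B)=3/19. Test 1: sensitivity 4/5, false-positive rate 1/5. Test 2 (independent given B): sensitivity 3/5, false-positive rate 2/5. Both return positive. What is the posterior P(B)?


After test 1: P(+) = 4/5*3/19 + 1/5*16/19 = 28/95
P(B|+) = (12/95)/(28/95) = 3/7
After test 2 (use post1 as new prior): P(+) = 3/5*3/7 + 2/5*4/7 = 17/35
P(B|+,+) = (9/35)/(17/35) = 9/17

9/17


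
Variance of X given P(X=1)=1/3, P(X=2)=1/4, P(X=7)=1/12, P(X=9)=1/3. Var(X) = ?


E[X] = 53/12, E[X^2] = 389/12
Var(X) = E[X^2] - (E[X])^2 = 389/12 - (53/12)^2 = 1859/144

1859/144


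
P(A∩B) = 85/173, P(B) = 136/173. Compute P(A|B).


P(A|B) = P(A∩B)/P(B) = (85/173)/(136/173) = 85/136 = 5/8

5/8


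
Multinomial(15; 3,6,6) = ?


15! = 1307674368000
Denominator: 3!=6 * 6!=720 * 6!=720
Coefficient = 1307674368000 / 3110400 = 420420

420420


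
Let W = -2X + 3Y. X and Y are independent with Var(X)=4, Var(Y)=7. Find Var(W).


Independence => Cov(X,Y)=0
Var(-2X + 3Y) = (-2)^2*Var(X) + 3^2*Var(Y)
= 4*4 + 9*7 = 79

79


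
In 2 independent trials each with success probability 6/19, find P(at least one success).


P(at least one) = 1 - P(none)
P(none) = (1 - 6/19)^2 = (13/19)^2 = 169/361
P(at least one) = 1 - 169/361 = 192/361

192/361


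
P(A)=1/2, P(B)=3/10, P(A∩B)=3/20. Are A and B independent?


P(A)*P(B) = 1/2*3/10 = 3/20
P(A∩B) = 3/20, which equals P(A)P(B), so independent

Yes, A and B are independent


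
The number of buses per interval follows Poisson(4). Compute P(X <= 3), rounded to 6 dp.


P(X<=3) = e^(-4)*4^0/0! + e^(-4)*4^1/1! + e^(-4)*4^2/2! + e^(-4)*4^3/3!
≈ 0.0183156389 + 0.0732625556 + 0.1465251111 + 0.1953668148
= 0.4334701204
≈ 0.433470

0.433470


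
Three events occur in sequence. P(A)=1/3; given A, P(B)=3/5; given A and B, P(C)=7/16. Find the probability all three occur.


P(A∩B∩C) = P(A) * P(B|A) * P(C|A∩B)
= 1/3 * 3/5 * 7/16
= 1/5 * 7/16 = 7/80

7/80


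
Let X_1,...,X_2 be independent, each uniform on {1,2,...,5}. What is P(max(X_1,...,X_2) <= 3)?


P(max <= 3) = P(all X_i <= 3) = (P(X_1 <= 3))^2
= (3/5)^2 = 9/25

9/25


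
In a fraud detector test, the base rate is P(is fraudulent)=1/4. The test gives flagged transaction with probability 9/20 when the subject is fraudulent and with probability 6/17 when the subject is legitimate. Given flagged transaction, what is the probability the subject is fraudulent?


P(A) = P(A|B)P(B) + P(A|B')P(B') = 9/20*1/4 + 6/17*3/4 = 513/1360
P(B|A) = P(A|B)P(B)/P(A) = (9/80)/(513/1360) = 17/57

17/57


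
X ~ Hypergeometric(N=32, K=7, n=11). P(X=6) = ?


P(X=6) = C(7,6)*C(25,5) / C(32,11)
= 7*53130 / 129024480
= 371910/129024480 = 539/186992

539/186992


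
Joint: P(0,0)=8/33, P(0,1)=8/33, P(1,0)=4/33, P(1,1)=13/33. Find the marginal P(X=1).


P(X=1) = P(1,0)+P(1,1) = 4/33 + 13/33 = 17/33

17/33


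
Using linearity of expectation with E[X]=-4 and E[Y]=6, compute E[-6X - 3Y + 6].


E[-6X - 3Y + 6] = -6*E[X] - 3*E[Y] + 6
= (-6)*(-4) + (-3)*(6) + (6)
= 24 - 18 + 6 = 12

12


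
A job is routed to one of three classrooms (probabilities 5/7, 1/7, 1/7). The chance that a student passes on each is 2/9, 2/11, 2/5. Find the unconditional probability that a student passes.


P(A) = P(A|B1)P(B1) + P(A|B2)P(B2) + P(A|B3)P(B3)
= 2/9*5/7 + 2/11*1/7 + 2/5*1/7
= 10/63 + 2/77 + 2/35 = 838/3465

838/3465


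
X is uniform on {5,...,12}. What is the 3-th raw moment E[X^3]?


E[X^3] = (1/8) * sum(x^3 for x=5..12)
= 5984/8 = 748

748


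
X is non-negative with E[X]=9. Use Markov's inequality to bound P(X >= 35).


Markov: P(X >= a) <= E[X]/a
P(X >= 35) <= 9/35

9/35


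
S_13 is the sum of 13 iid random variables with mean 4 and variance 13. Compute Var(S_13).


By independence, Var(S_n) = n*Var(X_1) = 13*13 = 169

169


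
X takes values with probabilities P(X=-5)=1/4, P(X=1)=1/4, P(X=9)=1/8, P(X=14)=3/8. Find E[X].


E[X] = sum(x * P(x))
= -5*1/4 + 1*1/4 + 9*1/8 + 14*3/8
= 43/8

43/8


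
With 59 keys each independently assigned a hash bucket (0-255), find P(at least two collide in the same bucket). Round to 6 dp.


P(all different) = prod((256-i)/256 for i=0..58) = 0.000703
P(at least one match) = 1 - 0.000703 = 0.999297

0.999297


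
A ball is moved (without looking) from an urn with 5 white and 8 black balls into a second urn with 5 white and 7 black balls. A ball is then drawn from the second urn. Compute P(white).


P(transfer white) = 5/13; P(transfer black) = 8/13
If white transferred: Urn II has 6 white of 13, so P(white|white moved) = 6/13
If black transferred: Urn II has 5 white of 13, so P(white|black moved) = 5/13
By total probability: P(white) = 5/13*6/13 + 8/13*5/13 = 70/169

70/169


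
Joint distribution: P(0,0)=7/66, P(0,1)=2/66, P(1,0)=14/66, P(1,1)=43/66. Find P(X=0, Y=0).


Read from table: P(X=0, Y=0) = 7/66

7/66


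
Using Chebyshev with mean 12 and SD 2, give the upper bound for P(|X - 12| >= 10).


k = 10/2 = 5
Chebyshev: P(|X-mu| >= k*sigma) <= 1/k^2 = 1/5^2 = 1/25

1/25


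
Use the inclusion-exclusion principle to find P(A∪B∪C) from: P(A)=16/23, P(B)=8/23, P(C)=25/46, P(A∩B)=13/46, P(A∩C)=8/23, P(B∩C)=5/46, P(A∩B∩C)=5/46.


P(A∪B∪C) = P(A)+P(B)+P(C) - P(AB)-P(AC)-P(BC) + P(ABC)
= 16/23+8/23+25/46 - 13/46-8/23-5/46 + 5/46
= 22/23

22/23


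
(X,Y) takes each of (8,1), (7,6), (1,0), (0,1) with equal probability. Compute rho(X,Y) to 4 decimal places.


Cov(X,Y) = 4.5000, Var(X) = 12.5000, Var(Y) = 5.5000
rho = Cov/(sqrt(VarX)*sqrt(VarY)) = 0.5427

0.5427


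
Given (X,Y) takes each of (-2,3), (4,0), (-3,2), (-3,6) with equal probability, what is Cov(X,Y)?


E[X]=-1, E[Y]=11/4, E[XY]=-15/2
Cov(X,Y) = E[XY] - E[X]E[Y] = -15/2 + 1*11/4 = -19/4

-19/4


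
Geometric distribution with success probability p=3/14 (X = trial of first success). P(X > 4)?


P(X > 4) = P(first 4 trials all fail) = (1-p)^4 = (11/14)^4 = 14641/38416

14641/38416


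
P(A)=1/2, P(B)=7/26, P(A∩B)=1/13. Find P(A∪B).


P(A∪B) = P(A) + P(B) - P(A∩B)
= 1/2 + 7/26 - 1/13 = 9/13

9/13


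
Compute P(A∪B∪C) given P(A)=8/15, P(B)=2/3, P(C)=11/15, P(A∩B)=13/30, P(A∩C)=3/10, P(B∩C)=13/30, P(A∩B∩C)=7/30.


P(A∪B∪C) = P(A)+P(B)+P(C) - P(AB)-P(AC)-P(BC) + P(ABC)
= 8/15+2/3+11/15 - 13/30-3/10-13/30 + 7/30
= 1

1


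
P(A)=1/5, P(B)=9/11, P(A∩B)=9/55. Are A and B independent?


P(A)*P(B) = 1/5*9/11 = 9/55
P(A∩B) = 9/55, which equals P(A)P(B), so independent

Yes, A and B are independent


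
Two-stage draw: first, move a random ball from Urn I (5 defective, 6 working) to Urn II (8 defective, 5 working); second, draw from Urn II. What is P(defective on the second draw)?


P(transfer defective) = 5/11; P(transfer working) = 6/11
If defective transferred: Urn II has 9 defective of 14, so P(defective|defective moved) = 9/14
If working transferred: Urn II has 8 defective of 14, so P(defective|working moved) = 4/7
By total probability: P(defective) = 5/11*9/14 + 6/11*4/7 = 93/154

93/154


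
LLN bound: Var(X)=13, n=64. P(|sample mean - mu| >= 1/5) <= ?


Var(Xbar) = Var(X)/n = 13/64
Chebyshev: P(|Xbar-mu| >= 1/5) <= Var(Xbar)/(1/5)^2 = (13/64)/(1/25) = 325/64
Bound exceeds 1, so trivial bound: 1

1


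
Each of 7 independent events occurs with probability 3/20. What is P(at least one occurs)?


P(at least one) = 1 - P(none)
P(none) = (1 - 3/20)^7 = (17/20)^7 = 410338673/1280000000
P(at least one) = 1 - 410338673/1280000000 = 869661327/1280000000

869661327/1280000000


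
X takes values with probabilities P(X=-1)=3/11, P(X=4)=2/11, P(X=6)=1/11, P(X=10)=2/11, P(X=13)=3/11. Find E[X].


E[X] = sum(x * P(x))
= -1*3/11 + 4*2/11 + 6*1/11 + 10*2/11 + 13*3/11
= 70/11

70/11


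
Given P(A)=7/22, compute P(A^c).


P(A') = 1 - P(A) = 1 - 7/22 = 15/22

15/22


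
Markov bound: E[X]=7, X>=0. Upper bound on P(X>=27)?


Markov: P(X >= a) <= E[X]/a
P(X >= 27) <= 7/27

7/27


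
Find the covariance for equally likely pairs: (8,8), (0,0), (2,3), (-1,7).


E[X]=9/4, E[Y]=9/2, E[XY]=63/4
Cov(X,Y) = E[XY] - E[X]E[Y] = 63/4 - 9/4*9/2 = 45/8

45/8


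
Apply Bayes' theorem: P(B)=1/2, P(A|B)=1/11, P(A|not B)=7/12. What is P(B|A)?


P(A) = P(A|B)P(B) + P(A|B')P(B') = 1/11*1/2 + 7/12*1/2 = 89/264
P(B|A) = P(A|B)P(B)/P(A) = (1/22)/(89/264) = 12/89

12/89


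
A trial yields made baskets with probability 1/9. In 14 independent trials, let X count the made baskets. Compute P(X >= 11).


P(X>=11) = P(X=11) + P(X=12) + P(X=13) + P(X=14)
= 186368/22876792454961 + 5824/22876792454961 + 112/22876792454961 + 1/22876792454961
= 192305/22876792454961

192305/22876792454961


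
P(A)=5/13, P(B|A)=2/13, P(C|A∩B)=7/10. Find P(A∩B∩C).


P(A∩B∩C) = P(A) * P(B|A) * P(C|A∩B)
= 5/13 * 2/13 * 7/10
= 10/169 * 7/10 = 7/169

7/169


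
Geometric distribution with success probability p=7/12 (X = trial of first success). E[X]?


For geometric (trials until first success), E[X] = 1/p = 1/(7/12) = 12/7

12/7


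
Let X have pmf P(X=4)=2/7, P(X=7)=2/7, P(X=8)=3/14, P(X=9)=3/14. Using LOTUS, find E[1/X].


E[1/X] = sum(g(x)*P(x))
= 1/4*2/7 + 1/7*2/7 + 1/8*3/14 + 1/9*3/14
= 383/2352

383/2352


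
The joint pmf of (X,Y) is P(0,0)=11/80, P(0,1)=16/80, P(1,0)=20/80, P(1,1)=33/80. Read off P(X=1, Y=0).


Read from table: P(X=1, Y=0) = 20/80 = 1/4

1/4


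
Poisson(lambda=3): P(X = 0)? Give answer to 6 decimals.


P(X=0) = e^(-3) * 3^0 / 0!
≈ 0.04978706837 * 1 / 1
≈ 0.049787

0.049787


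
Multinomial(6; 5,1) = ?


6! = 720
Denominator: 5!=120 * 1!=1
Coefficient = 720 / 120 = 6

6


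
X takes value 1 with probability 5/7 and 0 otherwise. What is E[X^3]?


For Bernoulli: X in {0,1}
E[X^3] = 0^3*(1-5/7) + 1^3*5/7 = 5/7

5/7


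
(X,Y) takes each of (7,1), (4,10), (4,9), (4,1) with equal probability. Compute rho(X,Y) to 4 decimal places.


Cov(X,Y) = -3.1875, Var(X) = 1.6875, Var(Y) = 18.1875
rho = Cov/(sqrt(VarX)*sqrt(VarY)) = -0.5754

-0.5754


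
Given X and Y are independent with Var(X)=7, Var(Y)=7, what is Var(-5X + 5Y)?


Independence => Cov(X,Y)=0
Var(-5X + 5Y) = (-5)^2*Var(X) + 5^2*Var(Y)
= 25*7 + 25*7 = 350

350


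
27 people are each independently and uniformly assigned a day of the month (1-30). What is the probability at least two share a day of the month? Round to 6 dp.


P(all different) = prod((30-i)/30 for i=0..26) = 0.000000
P(at least one match) = 1 - 0.000000 = 1.000000

1.000000


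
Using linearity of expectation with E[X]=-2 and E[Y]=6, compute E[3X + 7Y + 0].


E[3X + 7Y + 0] = 3*E[X] + 7*E[Y] + 0
= (3)*(-2) + (7)*(6) + (0)
= -6 + 42 + 0 = 36

36


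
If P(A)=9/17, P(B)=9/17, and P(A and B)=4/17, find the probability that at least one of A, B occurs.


P(A∪B) = P(A) + P(B) - P(A∩B)
= 9/17 + 9/17 - 4/17 = 14/17

14/17


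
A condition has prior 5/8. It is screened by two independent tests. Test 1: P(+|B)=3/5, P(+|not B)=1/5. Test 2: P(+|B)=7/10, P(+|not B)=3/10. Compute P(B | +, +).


After test 1: P(+) = 3/5*5/8 + 1/5*3/8 = 9/20
P(B|+) = (3/8)/(9/20) = 5/6
After test 2 (use post1 as new prior): P(+) = 7/10*5/6 + 3/10*1/6 = 19/30
P(B|+,+) = (7/12)/(19/30) = 35/38

35/38


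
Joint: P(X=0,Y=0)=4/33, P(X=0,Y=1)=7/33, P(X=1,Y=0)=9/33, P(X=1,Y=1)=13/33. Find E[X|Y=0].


P(Y=0) = 13/33
E[X|Y=0] = (0*4 + 1*9)/13 = 9/13

9/13


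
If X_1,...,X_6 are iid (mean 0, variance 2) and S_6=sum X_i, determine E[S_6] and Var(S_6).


E[S_n] = n*mu = 6*0 = 0
Var(S_n) = n*sigma^2 = 6*2 = 12

E[S_6]=0, Var(S_6)=12


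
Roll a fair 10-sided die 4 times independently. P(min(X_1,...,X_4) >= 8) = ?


P(min >= 8) = P(all X_i >= 8) = (P(X_1 >= 8))^4
= (3/10)^4 = 81/10000

81/10000


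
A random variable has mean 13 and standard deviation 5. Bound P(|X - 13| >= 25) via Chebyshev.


k = 25/5 = 5
Chebyshev: P(|X-mu| >= k*sigma) <= 1/k^2 = 1/5^2 = 1/25

1/25


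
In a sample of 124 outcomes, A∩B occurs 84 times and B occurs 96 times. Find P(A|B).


P(A|B) = P(A∩B)/P(B) = (84/124)/(96/124) = 84/96 = 7/8

7/8


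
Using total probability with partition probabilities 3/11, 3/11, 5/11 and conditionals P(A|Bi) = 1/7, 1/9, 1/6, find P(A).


P(A) = P(A|B1)P(B1) + P(A|B2)P(B2) + P(A|B3)P(B3)
= 1/7*3/11 + 1/9*3/11 + 1/6*5/11
= 3/77 + 1/33 + 5/66 = 67/462

67/462


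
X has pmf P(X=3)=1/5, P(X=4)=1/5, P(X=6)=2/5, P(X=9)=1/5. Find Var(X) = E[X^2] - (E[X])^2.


E[X] = 28/5, E[X^2] = 178/5
Var(X) = E[X^2] - (E[X])^2 = 178/5 - (28/5)^2 = 106/25

106/25


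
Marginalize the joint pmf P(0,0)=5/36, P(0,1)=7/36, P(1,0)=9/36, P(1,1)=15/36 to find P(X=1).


P(X=1) = P(1,0)+P(1,1) = 9/36 + 15/36 = 24/36 = 2/3

2/3


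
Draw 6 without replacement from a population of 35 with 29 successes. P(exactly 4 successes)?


P(X=4) = C(29,4)*C(6,2) / C(35,6)
= 23751*15 / 1623160
= 356265/1623160 = 10179/46376

10179/46376


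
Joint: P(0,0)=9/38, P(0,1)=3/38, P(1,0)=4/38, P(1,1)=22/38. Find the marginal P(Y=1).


P(Y=1) = P(0,1)+P(1,1) = 3/38 + 22/38 = 25/38

25/38


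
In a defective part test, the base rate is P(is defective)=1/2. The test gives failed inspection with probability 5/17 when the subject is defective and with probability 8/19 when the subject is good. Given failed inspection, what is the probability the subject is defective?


P(A) = P(A|B)P(B) + P(A|B')P(B') = 5/17*1/2 + 8/19*1/2 = 231/646
P(B|A) = P(A|B)P(B)/P(A) = (5/34)/(231/646) = 95/231

95/231


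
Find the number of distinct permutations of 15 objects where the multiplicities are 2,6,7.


15! = 1307674368000
Denominator: 2!=2 * 6!=720 * 7!=5040
Coefficient = 1307674368000 / 7257600 = 180180

180180


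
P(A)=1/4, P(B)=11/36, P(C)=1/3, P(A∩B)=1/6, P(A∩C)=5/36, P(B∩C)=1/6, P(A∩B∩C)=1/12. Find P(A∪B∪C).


P(A∪B∪C) = P(A)+P(B)+P(C) - P(AB)-P(AC)-P(BC) + P(ABC)
= 1/4+11/36+1/3 - 1/6-5/36-1/6 + 1/12
= 1/2

1/2


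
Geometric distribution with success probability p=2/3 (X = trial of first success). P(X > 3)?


P(X > 3) = P(first 3 trials all fail) = (1-p)^3 = (1/3)^3 = 1/27

1/27


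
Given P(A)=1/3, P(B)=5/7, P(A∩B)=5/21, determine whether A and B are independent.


P(A)*P(B) = 1/3*5/7 = 5/21
P(A∩B) = 5/21, which equals P(A)P(B), so independent

Yes, A and B are independent


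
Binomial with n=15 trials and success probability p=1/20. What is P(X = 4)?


P(X=4) = C(15,4) * p^4 * (1-p)^11
= 1365 * 1/160000 * 116490258898219/204800000000000
= 31801840679213787/6553600000000000000

31801840679213787/6553600000000000000


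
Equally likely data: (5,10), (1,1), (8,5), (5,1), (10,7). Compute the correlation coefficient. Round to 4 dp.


Cov(X,Y) = 5.3600, Var(X) = 9.3600, Var(Y) = 12.1600
rho = Cov/(sqrt(VarX)*sqrt(VarY)) = 0.5024

0.5024


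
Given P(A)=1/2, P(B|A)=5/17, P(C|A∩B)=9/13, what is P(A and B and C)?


P(A∩B∩C) = P(A) * P(B|A) * P(C|A∩B)
= 1/2 * 5/17 * 9/13
= 5/34 * 9/13 = 45/442

45/442


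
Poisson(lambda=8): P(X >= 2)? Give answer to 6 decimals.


P(X>=2) = 1 - P(X<=1) = 1 - (e^(-8)*8^0/0! + e^(-8)*8^1/1!)
≈ 1 - (0.0003354626 + 0.0026837010)
= 1 - 0.0030191636 = 0.9969808364
≈ 0.996981

0.996981


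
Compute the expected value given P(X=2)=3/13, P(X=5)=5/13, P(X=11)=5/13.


E[X] = sum(x * P(x))
= 2*3/13 + 5*5/13 + 11*5/13
= 86/13

86/13


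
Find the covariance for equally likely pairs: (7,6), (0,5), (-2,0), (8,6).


E[X]=13/4, E[Y]=17/4, E[XY]=45/2
Cov(X,Y) = E[XY] - E[X]E[Y] = 45/2 - 13/4*17/4 = 139/16

139/16


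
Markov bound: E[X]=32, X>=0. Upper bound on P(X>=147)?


Markov: P(X >= a) <= E[X]/a
P(X >= 147) <= 32/147

32/147


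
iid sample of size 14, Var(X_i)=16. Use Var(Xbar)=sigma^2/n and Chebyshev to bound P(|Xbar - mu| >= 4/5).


Var(Xbar) = Var(X)/n = 16/14
Chebyshev: P(|Xbar-mu| >= 4/5) <= Var(Xbar)/(4/5)^2 = (8/7)/(16/25) = 25/14
Bound exceeds 1, so trivial bound: 1

1


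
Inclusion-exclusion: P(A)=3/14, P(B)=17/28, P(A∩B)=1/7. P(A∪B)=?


P(A∪B) = P(A) + P(B) - P(A∩B)
= 3/14 + 17/28 - 1/7 = 19/28

19/28


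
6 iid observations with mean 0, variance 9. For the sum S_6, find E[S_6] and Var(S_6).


E[S_n] = n*mu = 6*0 = 0
Var(S_n) = n*sigma^2 = 6*9 = 54

E[S_6]=0, Var(S_6)=54


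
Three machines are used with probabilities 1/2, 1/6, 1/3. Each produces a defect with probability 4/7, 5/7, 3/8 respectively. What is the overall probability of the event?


P(A) = P(A|B1)P(B1) + P(A|B2)P(B2) + P(A|B3)P(B3)
= 4/7*1/2 + 5/7*1/6 + 3/8*1/3
= 2/7 + 5/42 + 1/8 = 89/168

89/168


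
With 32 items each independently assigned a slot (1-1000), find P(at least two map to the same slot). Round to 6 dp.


P(all different) = prod((1000-i)/1000 for i=0..31) = 0.605748
P(at least one match) = 1 - 0.605748 = 0.394252

0.394252


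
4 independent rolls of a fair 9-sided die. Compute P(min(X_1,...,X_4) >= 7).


P(min >= 7) = P(all X_i >= 7) = (P(X_1 >= 7))^4
= (3/9)^4 = (1/3)^4 = 1/81

1/81


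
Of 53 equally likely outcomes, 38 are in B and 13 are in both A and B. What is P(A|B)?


P(A|B) = P(A∩B)/P(B) = (13/53)/(38/53) = 13/38

13/38


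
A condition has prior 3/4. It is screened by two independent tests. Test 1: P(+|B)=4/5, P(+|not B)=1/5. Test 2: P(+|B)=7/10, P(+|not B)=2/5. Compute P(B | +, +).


After test 1: P(+) = 4/5*3/4 + 1/5*1/4 = 13/20
P(B|+) = (3/5)/(13/20) = 12/13
After test 2 (use post1 as new prior): P(+) = 7/10*12/13 + 2/5*1/13 = 44/65
P(B|+,+) = (42/65)/(44/65) = 21/22

21/22


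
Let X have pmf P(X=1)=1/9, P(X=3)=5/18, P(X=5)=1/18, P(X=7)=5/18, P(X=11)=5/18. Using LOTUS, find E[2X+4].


E[2X+4] = sum(g(x)*P(x))
= 6*1/9 + 10*5/18 + 14*1/18 + 18*5/18 + 26*5/18
= 148/9

148/9


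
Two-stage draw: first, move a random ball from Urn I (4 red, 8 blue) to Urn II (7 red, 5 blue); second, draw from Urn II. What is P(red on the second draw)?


P(transfer red) = 4/12 = 1/3; P(transfer blue) = 2/3
If red transferred: Urn II has 8 red of 13, so P(red|red moved) = 8/13
If blue transferred: Urn II has 7 red of 13, so P(red|blue moved) = 7/13
By total probability: P(red) = 1/3*8/13 + 2/3*7/13 = 22/39

22/39


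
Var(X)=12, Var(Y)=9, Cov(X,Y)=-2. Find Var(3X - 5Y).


Var(3X - 5Y) = 3^2*Var(X) + (-5)^2*Var(Y) + 2*3*(-5)*Cov(X,Y)
= 9*12 + 25*9 - 30*(-2)
= 108 + 225 + 60 = 393

393


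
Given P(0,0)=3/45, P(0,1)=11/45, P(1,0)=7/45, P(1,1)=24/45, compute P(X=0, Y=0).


Read from table: P(X=0, Y=0) = 3/45 = 1/15

1/15


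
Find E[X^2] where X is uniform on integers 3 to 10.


E[X^2] = (1/8) * sum(x^2 for x=3..10)
= 380/8 = 95/2

95/2


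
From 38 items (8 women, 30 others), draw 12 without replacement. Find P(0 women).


P(X=0) = C(8,0)*C(30,12) / C(38,12)
= 1*86493225 / 2707475148
= 86493225/2707475148 = 7475/233988

7475/233988


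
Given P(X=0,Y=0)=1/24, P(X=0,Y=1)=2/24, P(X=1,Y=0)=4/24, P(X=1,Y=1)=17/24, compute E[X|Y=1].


P(Y=1) = 19/24
E[X|Y=1] = (0*2 + 1*17)/19 = 17/19

17/19


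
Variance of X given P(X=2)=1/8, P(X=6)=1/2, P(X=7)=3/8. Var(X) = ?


E[X] = 47/8, E[X^2] = 295/8
Var(X) = E[X^2] - (E[X])^2 = 295/8 - (47/8)^2 = 151/64

151/64


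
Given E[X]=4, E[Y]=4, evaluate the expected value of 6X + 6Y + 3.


E[6X + 6Y + 3] = 6*E[X] + 6*E[Y] + 3
= (6)*(4) + (6)*(4) + (3)
= 24 + 24 + 3 = 51

51


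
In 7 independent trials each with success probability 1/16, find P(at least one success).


P(at least one) = 1 - P(none)
P(none) = (1 - 1/16)^7 = (15/16)^7 = 170859375/268435456
P(at least one) = 1 - 170859375/268435456 = 97576081/268435456

97576081/268435456


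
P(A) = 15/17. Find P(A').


P(A') = 1 - P(A) = 1 - 15/17 = 2/17

2/17


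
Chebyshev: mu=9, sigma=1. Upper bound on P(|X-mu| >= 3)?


k = 3/1 = 3
Chebyshev: P(|X-mu| >= k*sigma) <= 1/k^2 = 1/3^2 = 1/9

1/9


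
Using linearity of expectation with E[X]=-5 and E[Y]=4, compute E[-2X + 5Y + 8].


E[-2X + 5Y + 8] = -2*E[X] + 5*E[Y] + 8
= (-2)*(-5) + (5)*(4) + (8)
= 10 + 20 + 8 = 38

38


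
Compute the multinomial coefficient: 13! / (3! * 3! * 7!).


13! = 6227020800
Denominator: 3!=6 * 3!=6 * 7!=5040
Coefficient = 6227020800 / 181440 = 34320

34320


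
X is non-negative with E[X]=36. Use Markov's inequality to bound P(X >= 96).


Markov: P(X >= a) <= E[X]/a
P(X >= 96) <= 36/96 = 3/8

3/8


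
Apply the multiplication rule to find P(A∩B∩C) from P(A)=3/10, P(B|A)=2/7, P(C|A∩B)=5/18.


P(A∩B∩C) = P(A) * P(B|A) * P(C|A∩B)
= 3/10 * 2/7 * 5/18
= 3/35 * 5/18 = 1/42

1/42


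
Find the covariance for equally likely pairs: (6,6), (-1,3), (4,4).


E[X]=3, E[Y]=13/3, E[XY]=49/3
Cov(X,Y) = E[XY] - E[X]E[Y] = 49/3 - 3*13/3 = 10/3

10/3


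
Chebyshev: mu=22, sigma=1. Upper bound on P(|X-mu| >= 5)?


k = 5/1 = 5
Chebyshev: P(|X-mu| >= k*sigma) <= 1/k^2 = 1/5^2 = 1/25

1/25


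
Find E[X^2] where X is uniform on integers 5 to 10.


E[X^2] = (1/6) * sum(x^2 for x=5..10)
= 355/6

355/6


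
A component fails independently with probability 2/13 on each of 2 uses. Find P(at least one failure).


P(at least one) = 1 - P(none)
P(none) = (1 - 2/13)^2 = (11/13)^2 = 121/169
P(at least one) = 1 - 121/169 = 48/169

48/169


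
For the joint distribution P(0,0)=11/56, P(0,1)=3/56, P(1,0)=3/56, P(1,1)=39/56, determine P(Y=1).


P(Y=1) = P(0,1)+P(1,1) = 3/56 + 39/56 = 42/56 = 3/4

3/4


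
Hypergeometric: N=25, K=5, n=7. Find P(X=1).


P(X=1) = C(5,1)*C(20,6) / C(25,7)
= 5*38760 / 480700
= 193800/480700 = 102/253

102/253


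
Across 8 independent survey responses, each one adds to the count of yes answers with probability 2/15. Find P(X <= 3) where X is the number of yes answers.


P(X<=3) = P(X=0) + P(X=1) + P(X=2) + P(X=3)
= 815730721/2562890625 + 1003976272/2562890625 + 540602608/2562890625 + 166339264/2562890625
= 505329773/512578125

505329773/512578125


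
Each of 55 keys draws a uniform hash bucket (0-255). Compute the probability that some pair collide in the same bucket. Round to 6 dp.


P(all different) = prod((256-i)/256 for i=0..54) = 0.001906
P(at least one match) = 1 - 0.001906 = 0.998094

0.998094


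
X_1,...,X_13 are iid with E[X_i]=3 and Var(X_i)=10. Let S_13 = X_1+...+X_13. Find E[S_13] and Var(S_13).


E[S_n] = n*mu = 13*3 = 39
Var(S_n) = n*sigma^2 = 13*10 = 130

E[S_13]=39, Var(S_13)=130


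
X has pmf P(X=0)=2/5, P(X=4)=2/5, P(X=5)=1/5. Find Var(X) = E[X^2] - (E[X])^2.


E[X] = 13/5, E[X^2] = 57/5
Var(X) = E[X^2] - (E[X])^2 = 57/5 - (13/5)^2 = 116/25

116/25


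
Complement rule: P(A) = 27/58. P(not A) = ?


P(A') = 1 - P(A) = 1 - 27/58 = 31/58

31/58


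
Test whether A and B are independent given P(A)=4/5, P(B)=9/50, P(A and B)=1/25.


P(A)*P(B) = 4/5*9/50 = 18/125
P(A∩B) = 1/25 != 18/125, so not independent

No, A and B are not independent


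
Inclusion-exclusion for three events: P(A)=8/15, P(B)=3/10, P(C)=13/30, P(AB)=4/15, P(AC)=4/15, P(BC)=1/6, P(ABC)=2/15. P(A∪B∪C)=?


P(A∪B∪C) = P(A)+P(B)+P(C) - P(AB)-P(AC)-P(BC) + P(ABC)
= 8/15+3/10+13/30 - 4/15-4/15-1/6 + 2/15
= 7/10

7/10


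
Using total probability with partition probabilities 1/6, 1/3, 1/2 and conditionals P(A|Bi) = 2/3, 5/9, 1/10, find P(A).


P(A) = P(A|B1)P(B1) + P(A|B2)P(B2) + P(A|B3)P(B3)
= 2/3*1/6 + 5/9*1/3 + 1/10*1/2
= 1/9 + 5/27 + 1/20 = 187/540

187/540


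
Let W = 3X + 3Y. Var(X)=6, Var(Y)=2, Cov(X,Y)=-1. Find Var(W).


Var(3X + 3Y) = 3^2*Var(X) + 3^2*Var(Y) + 2*3*3*Cov(X,Y)
= 9*6 + 9*2 + 18*(-1)
= 54 + 18 - 18 = 54

54


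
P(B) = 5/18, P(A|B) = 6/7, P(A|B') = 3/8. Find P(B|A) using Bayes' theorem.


P(A) = P(A|B)P(B) + P(A|B')P(B') = 6/7*5/18 + 3/8*13/18 = 57/112
P(B|A) = P(A|B)P(B)/P(A) = (5/21)/(57/112) = 80/171

80/171


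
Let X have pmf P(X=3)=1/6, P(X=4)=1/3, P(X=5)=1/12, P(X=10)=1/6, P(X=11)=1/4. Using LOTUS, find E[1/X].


E[1/X] = sum(g(x)*P(x))
= 1/3*1/6 + 1/4*1/3 + 1/5*1/12 + 1/10*1/6 + 1/11*1/4
= 193/990

193/990


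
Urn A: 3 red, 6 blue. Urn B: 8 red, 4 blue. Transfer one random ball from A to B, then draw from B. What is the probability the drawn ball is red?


P(transfer red) = 3/9 = 1/3; P(transfer blue) = 2/3
If red transferred: Urn II has 9 red of 13, so P(red|red moved) = 9/13
If blue transferred: Urn II has 8 red of 13, so P(red|blue moved) = 8/13
By total probability: P(red) = 1/3*9/13 + 2/3*8/13 = 25/39

25/39


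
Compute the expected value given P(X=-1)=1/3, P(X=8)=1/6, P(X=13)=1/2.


E[X] = sum(x * P(x))
= -1*1/3 + 8*1/6 + 13*1/2
= 15/2

15/2


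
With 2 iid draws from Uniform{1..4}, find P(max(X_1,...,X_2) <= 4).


P(max <= 4) = P(all X_i <= 4) = (P(X_1 <= 4))^2
= (4/4)^2 = 1^2 = 1

1


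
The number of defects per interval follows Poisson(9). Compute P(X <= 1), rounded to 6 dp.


P(X<=1) = e^(-9)*9^0/0! + e^(-9)*9^1/1!
≈ 0.0001234098 + 0.0011106882
= 0.0012340980
≈ 0.001234

0.001234


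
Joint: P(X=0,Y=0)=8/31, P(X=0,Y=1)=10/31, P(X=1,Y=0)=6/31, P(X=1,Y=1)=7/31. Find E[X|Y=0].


P(Y=0) = 14/31
E[X|Y=0] = (0*8 + 1*6)/14 = 6/14 = 3/7

3/7


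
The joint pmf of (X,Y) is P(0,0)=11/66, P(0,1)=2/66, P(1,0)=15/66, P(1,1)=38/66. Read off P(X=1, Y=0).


Read from table: P(X=1, Y=0) = 15/66 = 5/22

5/22


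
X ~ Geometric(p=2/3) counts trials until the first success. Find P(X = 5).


P(X=5) = (1-p)^4 * p = (1/3)^4 * 2/3
= 1/81 * 2/3 = 2/243

2/243


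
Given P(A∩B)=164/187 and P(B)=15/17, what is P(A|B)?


P(A|B) = P(A∩B)/P(B) = (164/187)/(165/187) = 164/165

164/165


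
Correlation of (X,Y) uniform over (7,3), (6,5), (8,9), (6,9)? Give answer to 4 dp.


Cov(X,Y) = 0.3750, Var(X) = 0.6875, Var(Y) = 6.7500
rho = Cov/(sqrt(VarX)*sqrt(VarY)) = 0.1741

0.1741


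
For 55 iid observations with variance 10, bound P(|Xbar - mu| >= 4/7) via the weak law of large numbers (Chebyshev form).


Var(Xbar) = Var(X)/n = 10/55
Chebyshev: P(|Xbar-mu| >= 4/7) <= Var(Xbar)/(4/7)^2 = (2/11)/(16/49) = 49/88

49/88


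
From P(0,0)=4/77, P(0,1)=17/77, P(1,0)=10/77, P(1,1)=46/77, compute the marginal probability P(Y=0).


P(Y=0) = P(0,0)+P(1,0) = 4/77 + 10/77 = 14/77 = 2/11

2/11


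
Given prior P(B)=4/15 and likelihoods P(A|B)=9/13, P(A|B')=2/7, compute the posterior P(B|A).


P(A) = P(A|B)P(B) + P(A|B')P(B') = 9/13*4/15 + 2/7*11/15 = 538/1365
P(B|A) = P(A|B)P(B)/P(A) = (12/65)/(538/1365) = 126/269

126/269


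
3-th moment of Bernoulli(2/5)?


For Bernoulli: X in {0,1}
E[X^3] = 0^3*(1-2/5) + 1^3*2/5 = 2/5

2/5
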